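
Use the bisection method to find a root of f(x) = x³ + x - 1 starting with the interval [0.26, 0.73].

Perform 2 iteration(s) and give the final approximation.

f(x) = x³ + x - 1
Initial interval: [0.26, 0.73]

Iteration 1:
  c_1 = (0.260000 + 0.730000)/2 = 0.495000
  f(c_1) = f(0.495000) = -0.383713
  f(a) × f(c) ≥ 0, new interval: [0.495000, 0.730000]
Iteration 2:
  c_2 = (0.495000 + 0.730000)/2 = 0.612500
  f(c_2) = f(0.612500) = -0.157717
  f(a) × f(c) ≥ 0, new interval: [0.612500, 0.730000]

After 2 iteration(s), the approximation is c_2 = 0.612500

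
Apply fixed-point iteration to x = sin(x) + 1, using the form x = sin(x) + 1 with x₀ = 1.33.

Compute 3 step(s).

Equation: x = sin(x) + 1
Fixed-point form: x = sin(x) + 1
x₀ = 1.33

x_1 = g(1.330000) = 1.971148
x_2 = g(1.971148) = 1.920924
x_3 = g(1.920924) = 1.939329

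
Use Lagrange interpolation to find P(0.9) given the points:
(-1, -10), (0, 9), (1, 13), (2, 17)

Lagrange interpolation formula:
P(x) = Σ yᵢ × Lᵢ(x)
where Lᵢ(x) = Π_{j≠i} (x - xⱼ)/(xᵢ - xⱼ)

L_0(0.9) = (0.9 - 0)/(-1 - 0) × (0.9 - 1)/(-1 - 1) × (0.9 - 2)/(-1 - 2) = -0.016500
L_1(0.9) = (0.9 - (-1))/(0 - (-1)) × (0.9 - 1)/(0 - 1) × (0.9 - 2)/(0 - 2) = 0.104500
L_2(0.9) = (0.9 - (-1))/(1 - (-1)) × (0.9 - 0)/(1 - 0) × (0.9 - 2)/(1 - 2) = 0.940500
L_3(0.9) = (0.9 - (-1))/(2 - (-1)) × (0.9 - 0)/(2 - 0) × (0.9 - 1)/(2 - 1) = -0.028500

P(0.9) = (-10)×L_0(0.9) + 9×L_1(0.9) + 13×L_2(0.9) + 17×L_3(0.9)
P(0.9) = 12.847500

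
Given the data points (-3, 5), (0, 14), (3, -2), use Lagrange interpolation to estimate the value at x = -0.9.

Lagrange interpolation formula:
P(x) = Σ yᵢ × Lᵢ(x)
where Lᵢ(x) = Π_{j≠i} (x - xⱼ)/(xᵢ - xⱼ)

L_0(-0.9) = (-0.9 - 0)/(-3 - 0) × (-0.9 - 3)/(-3 - 3) = 0.195000
L_1(-0.9) = (-0.9 - (-3))/(0 - (-3)) × (-0.9 - 3)/(0 - 3) = 0.910000
L_2(-0.9) = (-0.9 - (-3))/(3 - (-3)) × (-0.9 - 0)/(3 - 0) = -0.105000

P(-0.9) = 5×L_0(-0.9) + 14×L_1(-0.9) + (-2)×L_2(-0.9)
P(-0.9) = 13.925000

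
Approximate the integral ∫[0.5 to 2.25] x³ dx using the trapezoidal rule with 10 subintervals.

f(x) = x³
a = 0.5, b = 2.25, n = 10
h = (b - a)/n = 0.175000

Trapezoidal rule: (h/2)[f(x₀) + 2f(x₁) + 2f(x₂) + ... + f(xₙ)]

x_0 = 0.5000, f(x_0) = 0.125000, coefficient = 1
x_1 = 0.6750, f(x_1) = 0.307547, coefficient = 2
x_2 = 0.8500, f(x_2) = 0.614125, coefficient = 2
x_3 = 1.0250, f(x_3) = 1.076891, coefficient = 2
x_4 = 1.2000, f(x_4) = 1.728000, coefficient = 2
x_5 = 1.3750, f(x_5) = 2.599609, coefficient = 2
x_6 = 1.5500, f(x_6) = 3.723875, coefficient = 2
x_7 = 1.7250, f(x_7) = 5.132953, coefficient = 2
x_8 = 1.9000, f(x_8) = 6.859000, coefficient = 2
x_9 = 2.0750, f(x_9) = 8.934172, coefficient = 2
x_10 = 2.2500, f(x_10) = 11.390625, coefficient = 1

I ≈ (0.175000/2) × 73.467969 = 6.428447
Exact value: 6.391602
Error: 0.036846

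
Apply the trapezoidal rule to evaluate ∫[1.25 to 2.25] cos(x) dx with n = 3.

f(x) = cos(x)
a = 1.25, b = 2.25, n = 3
h = (b - a)/n = 0.333333

Trapezoidal rule: (h/2)[f(x₀) + 2f(x₁) + 2f(x₂) + ... + f(xₙ)]

x_0 = 1.2500, f(x_0) = 0.315322, coefficient = 1
x_1 = 1.5833, f(x_1) = -0.012537, coefficient = 2
x_2 = 1.9167, f(x_2) = -0.339016, coefficient = 2
x_3 = 2.2500, f(x_3) = -0.628174, coefficient = 1

I ≈ (0.333333/2) × -1.015956 = -0.169326
Exact value: -0.170911
Error: 0.001585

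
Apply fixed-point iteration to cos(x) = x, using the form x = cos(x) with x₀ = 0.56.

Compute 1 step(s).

Equation: cos(x) = x
Fixed-point form: x = cos(x)
x₀ = 0.56

x_1 = g(0.560000) = 0.847255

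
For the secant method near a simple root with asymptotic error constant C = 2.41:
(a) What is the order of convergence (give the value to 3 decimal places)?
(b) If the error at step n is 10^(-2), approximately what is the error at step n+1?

(a) Secant method has superlinear convergence with order φ = (1+√5)/2 ≈ 1.618.
    This means |e_{n+1}| ≈ C|e_n|^1.618.

(b) With |e_n| = 10^(-2) and C = 2.41:
    |e_{n+1}| ≈ 2.41 × (10^(-2))^1.618 = 2.41 × 10^(-3.24)

(a) ≈ 1.618 (golden ratio); (b) |e_{n+1}| ≈ 1.399e-03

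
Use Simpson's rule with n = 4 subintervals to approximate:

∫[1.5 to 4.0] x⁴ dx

f(x) = x⁴
a = 1.5, b = 4.0, n = 4
h = (b - a)/n = 0.625000

Simpson's rule: (h/3)[f(x₀) + 4f(x₁) + 2f(x₂) + ... + f(xₙ)]

x_0 = 1.5000, f(x_0) = 5.062500, coefficient = 1
x_1 = 2.1250, f(x_1) = 20.390869, coefficient = 4
x_2 = 2.7500, f(x_2) = 57.191406, coefficient = 2
x_3 = 3.3750, f(x_3) = 129.746338, coefficient = 4
x_4 = 4.0000, f(x_4) = 256.000000, coefficient = 1

I ≈ (0.625000/3) × 975.994141 = 203.332113
Exact value: 203.281250
Error: 0.050863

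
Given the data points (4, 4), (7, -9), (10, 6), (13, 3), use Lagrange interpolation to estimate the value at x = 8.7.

Lagrange interpolation formula:
P(x) = Σ yᵢ × Lᵢ(x)
where Lᵢ(x) = Π_{j≠i} (x - xⱼ)/(xᵢ - xⱼ)

L_0(8.7) = (8.7 - 7)/(4 - 7) × (8.7 - 10)/(4 - 10) × (8.7 - 13)/(4 - 13) = -0.058660
L_1(8.7) = (8.7 - 4)/(7 - 4) × (8.7 - 10)/(7 - 10) × (8.7 - 13)/(7 - 13) = 0.486537
L_2(8.7) = (8.7 - 4)/(10 - 4) × (8.7 - 7)/(10 - 7) × (8.7 - 13)/(10 - 13) = 0.636241
L_3(8.7) = (8.7 - 4)/(13 - 4) × (8.7 - 7)/(13 - 7) × (8.7 - 10)/(13 - 10) = -0.064117

P(8.7) = 4×L_0(8.7) + (-9)×L_1(8.7) + 6×L_2(8.7) + 3×L_3(8.7)
P(8.7) = -0.988383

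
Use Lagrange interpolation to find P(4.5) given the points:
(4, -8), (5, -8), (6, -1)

Lagrange interpolation formula:
P(x) = Σ yᵢ × Lᵢ(x)
where Lᵢ(x) = Π_{j≠i} (x - xⱼ)/(xᵢ - xⱼ)

L_0(4.5) = (4.5 - 5)/(4 - 5) × (4.5 - 6)/(4 - 6) = 0.375000
L_1(4.5) = (4.5 - 4)/(5 - 4) × (4.5 - 6)/(5 - 6) = 0.750000
L_2(4.5) = (4.5 - 4)/(6 - 4) × (4.5 - 5)/(6 - 5) = -0.125000

P(4.5) = (-8)×L_0(4.5) + (-8)×L_1(4.5) + (-1)×L_2(4.5)
P(4.5) = -8.875000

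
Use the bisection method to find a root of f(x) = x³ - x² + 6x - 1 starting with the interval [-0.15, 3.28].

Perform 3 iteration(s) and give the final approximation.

f(x) = x³ - x² + 6x - 1
Initial interval: [-0.15, 3.28]

Iteration 1:
  c_1 = (-0.150000 + 3.280000)/2 = 1.565000
  f(c_1) = f(1.565000) = 9.773812
  f(a) × f(c) < 0, new interval: [-0.150000, 1.565000]
Iteration 2:
  c_2 = (-0.150000 + 1.565000)/2 = 0.707500
  f(c_2) = f(0.707500) = 3.098587
  f(a) × f(c) < 0, new interval: [-0.150000, 0.707500]
Iteration 3:
  c_3 = (-0.150000 + 0.707500)/2 = 0.278750
  f(c_3) = f(0.278750) = 0.616458
  f(a) × f(c) < 0, new interval: [-0.150000, 0.278750]

After 3 iteration(s), the approximation is c_3 = 0.278750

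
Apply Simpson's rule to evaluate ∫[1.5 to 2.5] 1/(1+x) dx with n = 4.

f(x) = 1/(1+x)
a = 1.5, b = 2.5, n = 4
h = (b - a)/n = 0.250000

Simpson's rule: (h/3)[f(x₀) + 4f(x₁) + 2f(x₂) + ... + f(xₙ)]

x_0 = 1.5000, f(x_0) = 0.400000, coefficient = 1
x_1 = 1.7500, f(x_1) = 0.363636, coefficient = 4
x_2 = 2.0000, f(x_2) = 0.333333, coefficient = 2
x_3 = 2.2500, f(x_3) = 0.307692, coefficient = 4
x_4 = 2.5000, f(x_4) = 0.285714, coefficient = 1

I ≈ (0.250000/3) × 4.037696 = 0.336475
Exact value: 0.336472
Error: 0.000002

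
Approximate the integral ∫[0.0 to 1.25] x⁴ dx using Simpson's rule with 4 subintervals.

f(x) = x⁴
a = 0.0, b = 1.25, n = 4
h = (b - a)/n = 0.312500

Simpson's rule: (h/3)[f(x₀) + 4f(x₁) + 2f(x₂) + ... + f(xₙ)]

x_0 = 0.0000, f(x_0) = 0.000000, coefficient = 1
x_1 = 0.3125, f(x_1) = 0.009537, coefficient = 4
x_2 = 0.6250, f(x_2) = 0.152588, coefficient = 2
x_3 = 0.9375, f(x_3) = 0.772476, coefficient = 4
x_4 = 1.2500, f(x_4) = 2.441406, coefficient = 1

I ≈ (0.312500/3) × 5.874634 = 0.611941
Exact value: 0.610352
Error: 0.001589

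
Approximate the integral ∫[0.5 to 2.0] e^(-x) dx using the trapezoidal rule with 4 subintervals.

f(x) = e^(-x)
a = 0.5, b = 2.0, n = 4
h = (b - a)/n = 0.375000

Trapezoidal rule: (h/2)[f(x₀) + 2f(x₁) + 2f(x₂) + ... + f(xₙ)]

x_0 = 0.5000, f(x_0) = 0.606531, coefficient = 1
x_1 = 0.8750, f(x_1) = 0.416862, coefficient = 2
x_2 = 1.2500, f(x_2) = 0.286505, coefficient = 2
x_3 = 1.6250, f(x_3) = 0.196912, coefficient = 2
x_4 = 2.0000, f(x_4) = 0.135335, coefficient = 1

I ≈ (0.375000/2) × 2.542423 = 0.476704
Exact value: 0.471195
Error: 0.005509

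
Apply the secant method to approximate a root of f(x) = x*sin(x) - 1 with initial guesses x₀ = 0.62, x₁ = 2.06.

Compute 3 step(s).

f(x) = x*sin(x) - 1
x₀ = 0.62, x₁ = 2.06

Secant formula: x_{n+1} = x_n - f(x_n)(x_n - x_{n-1})/(f(x_n) - f(x_{n-1}))

Iteration 1:
  f(0.620000) = -0.639758
  f(2.060000) = 0.818377
  x_2 = 2.060000 - 0.818377×(2.060000 - 0.620000)/(0.818377 - (-0.639758))
       = 1.251801
Iteration 2:
  f(2.060000) = 0.818377
  f(1.251801) = 0.188649
  x_3 = 1.251801 - 0.188649×(1.251801 - 2.060000)/(0.188649 - 0.818377)
       = 1.009687
Iteration 3:
  f(1.251801) = 0.188649
  f(1.009687) = -0.145133
  x_4 = 1.009687 - (-0.145133)×(1.009687 - 1.251801)/(-0.145133 - 0.188649)
       = 1.114962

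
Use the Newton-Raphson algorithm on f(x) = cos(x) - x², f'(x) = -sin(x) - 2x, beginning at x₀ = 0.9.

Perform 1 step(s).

f(x) = cos(x) - x²
f'(x) = -sin(x) - 2x
x₀ = 0.9

Newton-Raphson formula: x_{n+1} = x_n - f(x_n)/f'(x_n)

Iteration 1:
  f(0.900000) = -0.188390
  f'(0.900000) = -2.583327
  x_1 = 0.900000 - (-0.188390)/(-2.583327) = 0.827075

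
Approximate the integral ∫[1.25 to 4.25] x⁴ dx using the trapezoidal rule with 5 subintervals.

f(x) = x⁴
a = 1.25, b = 4.25, n = 5
h = (b - a)/n = 0.600000

Trapezoidal rule: (h/2)[f(x₀) + 2f(x₁) + 2f(x₂) + ... + f(xₙ)]

x_0 = 1.2500, f(x_0) = 2.441406, coefficient = 1
x_1 = 1.8500, f(x_1) = 11.713506, coefficient = 2
x_2 = 2.4500, f(x_2) = 36.030006, coefficient = 2
x_3 = 3.0500, f(x_3) = 86.536506, coefficient = 2
x_4 = 3.6500, f(x_4) = 177.489006, coefficient = 2
x_5 = 4.2500, f(x_5) = 326.253906, coefficient = 1

I ≈ (0.600000/2) × 952.233362 = 285.670009
Exact value: 276.705469
Error: 8.964540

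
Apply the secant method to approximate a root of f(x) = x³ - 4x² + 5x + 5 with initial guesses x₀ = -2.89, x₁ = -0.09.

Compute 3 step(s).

f(x) = x³ - 4x² + 5x + 5
x₀ = -2.89, x₁ = -0.09

Secant formula: x_{n+1} = x_n - f(x_n)(x_n - x_{n-1})/(f(x_n) - f(x_{n-1}))

Iteration 1:
  f(-2.890000) = -66.995969
  f(-0.090000) = 4.516871
  x_2 = -0.090000 - 4.516871×(-0.090000 - (-2.890000))/(4.516871 - (-66.995969))
       = -0.266853
Iteration 2:
  f(-0.090000) = 4.516871
  f(-0.266853) = 3.361892
  x_3 = -0.266853 - 3.361892×(-0.266853 - (-0.090000))/(3.361892 - 4.516871)
       = -0.781633
Iteration 3:
  f(-0.266853) = 3.361892
  f(-0.781633) = -1.829499
  x_4 = -0.781633 - (-1.829499)×(-0.781633 - (-0.266853))/(-1.829499 - 3.361892)
       = -0.600219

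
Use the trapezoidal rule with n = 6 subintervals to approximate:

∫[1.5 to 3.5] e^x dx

f(x) = e^x
a = 1.5, b = 3.5, n = 6
h = (b - a)/n = 0.333333

Trapezoidal rule: (h/2)[f(x₀) + 2f(x₁) + 2f(x₂) + ... + f(xₙ)]

x_0 = 1.5000, f(x_0) = 4.481689, coefficient = 1
x_1 = 1.8333, f(x_1) = 6.254701, coefficient = 2
x_2 = 2.1667, f(x_2) = 8.729138, coefficient = 2
x_3 = 2.5000, f(x_3) = 12.182494, coefficient = 2
x_4 = 2.8333, f(x_4) = 17.002040, coefficient = 2
x_5 = 3.1667, f(x_5) = 23.728258, coefficient = 2
x_6 = 3.5000, f(x_6) = 33.115452, coefficient = 1

I ≈ (0.333333/2) × 173.390404 = 28.898401
Exact value: 28.633763
Error: 0.264638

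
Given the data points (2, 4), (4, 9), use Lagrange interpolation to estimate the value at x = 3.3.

Lagrange interpolation formula:
P(x) = Σ yᵢ × Lᵢ(x)
where Lᵢ(x) = Π_{j≠i} (x - xⱼ)/(xᵢ - xⱼ)

L_0(3.3) = (3.3 - 4)/(2 - 4) = 0.350000
L_1(3.3) = (3.3 - 2)/(4 - 2) = 0.650000

P(3.3) = 4×L_0(3.3) + 9×L_1(3.3)
P(3.3) = 7.250000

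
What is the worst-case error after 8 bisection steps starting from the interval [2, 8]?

Bisection error bound: |error| ≤ (b-a)/2^n
|error| ≤ (8 - 2)/2^8 = 6/2^8
|error| ≤ 0.0234375000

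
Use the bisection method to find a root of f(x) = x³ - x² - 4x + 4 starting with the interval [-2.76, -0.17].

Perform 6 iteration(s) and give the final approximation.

f(x) = x³ - x² - 4x + 4
Initial interval: [-2.76, -0.17]

Iteration 1:
  c_1 = (-2.760000 + (-0.170000))/2 = -1.465000
  f(c_1) = f(-1.465000) = 4.569555
  f(a) × f(c) < 0, new interval: [-2.760000, -1.465000]
Iteration 2:
  c_2 = (-2.760000 + (-1.465000))/2 = -2.112500
  f(c_2) = f(-2.112500) = -1.440018
  f(a) × f(c) ≥ 0, new interval: [-2.112500, -1.465000]
Iteration 3:
  c_3 = (-2.112500 + (-1.465000))/2 = -1.788750
  f(c_3) = f(-1.788750) = 2.232041
  f(a) × f(c) < 0, new interval: [-2.112500, -1.788750]
Iteration 4:
  c_4 = (-2.112500 + (-1.788750))/2 = -1.950625
  f(c_4) = f(-1.950625) = 0.575555
  f(a) × f(c) < 0, new interval: [-2.112500, -1.950625]
Iteration 5:
  c_5 = (-2.112500 + (-1.950625))/2 = -2.031562
  f(c_5) = f(-2.031562) = -0.385755
  f(a) × f(c) ≥ 0, new interval: [-2.031562, -1.950625]
Iteration 6:
  c_6 = (-2.031562 + (-1.950625))/2 = -1.991094
  f(c_6) = f(-1.991094) = 0.106320
  f(a) × f(c) < 0, new interval: [-2.031562, -1.991094]

After 6 iteration(s), the approximation is c_6 = -1.991094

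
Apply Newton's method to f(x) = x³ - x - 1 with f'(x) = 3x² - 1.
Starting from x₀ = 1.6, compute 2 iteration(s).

f(x) = x³ - x - 1
f'(x) = 3x² - 1
x₀ = 1.6

Newton-Raphson formula: x_{n+1} = x_n - f(x_n)/f'(x_n)

Iteration 1:
  f(1.600000) = 1.496000
  f'(1.600000) = 6.680000
  x_1 = 1.600000 - 1.496000/6.680000 = 1.376048
Iteration 2:
  f(1.376048) = 0.229510
  f'(1.376048) = 4.680524
  x_2 = 1.376048 - 0.229510/4.680524 = 1.327013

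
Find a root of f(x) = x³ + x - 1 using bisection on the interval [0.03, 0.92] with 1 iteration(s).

f(x) = x³ + x - 1
Initial interval: [0.03, 0.92]

Iteration 1:
  c_1 = (0.030000 + 0.920000)/2 = 0.475000
  f(c_1) = f(0.475000) = -0.417828
  f(a) × f(c) ≥ 0, new interval: [0.475000, 0.920000]

After 1 iteration(s), the approximation is c_1 = 0.475000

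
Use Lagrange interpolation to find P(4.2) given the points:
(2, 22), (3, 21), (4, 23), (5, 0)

Lagrange interpolation formula:
P(x) = Σ yᵢ × Lᵢ(x)
where Lᵢ(x) = Π_{j≠i} (x - xⱼ)/(xᵢ - xⱼ)

L_0(4.2) = (4.2 - 3)/(2 - 3) × (4.2 - 4)/(2 - 4) × (4.2 - 5)/(2 - 5) = 0.032000
L_1(4.2) = (4.2 - 2)/(3 - 2) × (4.2 - 4)/(3 - 4) × (4.2 - 5)/(3 - 5) = -0.176000
L_2(4.2) = (4.2 - 2)/(4 - 2) × (4.2 - 3)/(4 - 3) × (4.2 - 5)/(4 - 5) = 1.056000
L_3(4.2) = (4.2 - 2)/(5 - 2) × (4.2 - 3)/(5 - 3) × (4.2 - 4)/(5 - 4) = 0.088000

P(4.2) = 22×L_0(4.2) + 21×L_1(4.2) + 23×L_2(4.2) + 0×L_3(4.2)
P(4.2) = 21.296000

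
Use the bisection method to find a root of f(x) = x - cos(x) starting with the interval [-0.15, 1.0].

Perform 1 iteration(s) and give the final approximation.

f(x) = x - cos(x)
Initial interval: [-0.15, 1.0]

Iteration 1:
  c_1 = (-0.150000 + 1.000000)/2 = 0.425000
  f(c_1) = f(0.425000) = -0.486039
  f(a) × f(c) ≥ 0, new interval: [0.425000, 1.000000]

After 1 iteration(s), the approximation is c_1 = 0.425000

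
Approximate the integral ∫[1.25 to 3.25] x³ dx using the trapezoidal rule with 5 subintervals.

f(x) = x³
a = 1.25, b = 3.25, n = 5
h = (b - a)/n = 0.400000

Trapezoidal rule: (h/2)[f(x₀) + 2f(x₁) + 2f(x₂) + ... + f(xₙ)]

x_0 = 1.2500, f(x_0) = 1.953125, coefficient = 1
x_1 = 1.6500, f(x_1) = 4.492125, coefficient = 2
x_2 = 2.0500, f(x_2) = 8.615125, coefficient = 2
x_3 = 2.4500, f(x_3) = 14.706125, coefficient = 2
x_4 = 2.8500, f(x_4) = 23.149125, coefficient = 2
x_5 = 3.2500, f(x_5) = 34.328125, coefficient = 1

I ≈ (0.400000/2) × 138.206250 = 27.641250
Exact value: 27.281250
Error: 0.360000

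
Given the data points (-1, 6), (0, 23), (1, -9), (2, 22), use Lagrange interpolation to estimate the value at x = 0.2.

Lagrange interpolation formula:
P(x) = Σ yᵢ × Lᵢ(x)
where Lᵢ(x) = Π_{j≠i} (x - xⱼ)/(xᵢ - xⱼ)

L_0(0.2) = (0.2 - 0)/(-1 - 0) × (0.2 - 1)/(-1 - 1) × (0.2 - 2)/(-1 - 2) = -0.048000
L_1(0.2) = (0.2 - (-1))/(0 - (-1)) × (0.2 - 1)/(0 - 1) × (0.2 - 2)/(0 - 2) = 0.864000
L_2(0.2) = (0.2 - (-1))/(1 - (-1)) × (0.2 - 0)/(1 - 0) × (0.2 - 2)/(1 - 2) = 0.216000
L_3(0.2) = (0.2 - (-1))/(2 - (-1)) × (0.2 - 0)/(2 - 0) × (0.2 - 1)/(2 - 1) = -0.032000

P(0.2) = 6×L_0(0.2) + 23×L_1(0.2) + (-9)×L_2(0.2) + 22×L_3(0.2)
P(0.2) = 16.936000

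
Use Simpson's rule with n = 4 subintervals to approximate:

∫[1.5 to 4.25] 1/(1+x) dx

f(x) = 1/(1+x)
a = 1.5, b = 4.25, n = 4
h = (b - a)/n = 0.687500

Simpson's rule: (h/3)[f(x₀) + 4f(x₁) + 2f(x₂) + ... + f(xₙ)]

x_0 = 1.5000, f(x_0) = 0.400000, coefficient = 1
x_1 = 2.1875, f(x_1) = 0.313725, coefficient = 4
x_2 = 2.8750, f(x_2) = 0.258065, coefficient = 2
x_3 = 3.5625, f(x_3) = 0.219178, coefficient = 4
x_4 = 4.2500, f(x_4) = 0.190476, coefficient = 1

I ≈ (0.687500/3) × 3.238220 = 0.742092
Exact value: 0.741937
Error: 0.000155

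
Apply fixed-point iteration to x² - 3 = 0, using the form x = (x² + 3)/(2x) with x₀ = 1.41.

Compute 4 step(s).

Equation: x² - 3 = 0
Fixed-point form: x = (x² + 3)/(2x)
x₀ = 1.41

x_1 = g(1.410000) = 1.768830
x_2 = g(1.768830) = 1.732433
x_3 = g(1.732433) = 1.732051
x_4 = g(1.732051) = 1.732051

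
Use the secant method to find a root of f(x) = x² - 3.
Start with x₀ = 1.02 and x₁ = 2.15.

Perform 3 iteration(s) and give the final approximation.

f(x) = x² - 3
x₀ = 1.02, x₁ = 2.15

Secant formula: x_{n+1} = x_n - f(x_n)(x_n - x_{n-1})/(f(x_n) - f(x_{n-1}))

Iteration 1:
  f(1.020000) = -1.959600
  f(2.150000) = 1.622500
  x_2 = 2.150000 - 1.622500×(2.150000 - 1.020000)/(1.622500 - (-1.959600))
       = 1.638170
Iteration 2:
  f(2.150000) = 1.622500
  f(1.638170) = -0.316398
  x_3 = 1.638170 - (-0.316398)×(1.638170 - 2.150000)/(-0.316398 - 1.622500)
       = 1.721693
Iteration 3:
  f(1.638170) = -0.316398
  f(1.721693) = -0.035773
  x_4 = 1.721693 - (-0.035773)×(1.721693 - 1.638170)/(-0.035773 - (-0.316398))
       = 1.732340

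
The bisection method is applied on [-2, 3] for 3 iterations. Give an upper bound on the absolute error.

Bisection error bound: |error| ≤ (b-a)/2^n
|error| ≤ (3 - (-2))/2^3 = 5/2^3
|error| ≤ 0.6250000000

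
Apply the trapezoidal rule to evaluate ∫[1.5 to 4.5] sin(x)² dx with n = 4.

f(x) = sin(x)²
a = 1.5, b = 4.5, n = 4
h = (b - a)/n = 0.750000

Trapezoidal rule: (h/2)[f(x₀) + 2f(x₁) + 2f(x₂) + ... + f(xₙ)]

x_0 = 1.5000, f(x_0) = 0.994996, coefficient = 1
x_1 = 2.2500, f(x_1) = 0.605398, coefficient = 2
x_2 = 3.0000, f(x_2) = 0.019915, coefficient = 2
x_3 = 3.7500, f(x_3) = 0.326682, coefficient = 2
x_4 = 4.5000, f(x_4) = 0.955565, coefficient = 1

I ≈ (0.750000/2) × 3.854552 = 1.445457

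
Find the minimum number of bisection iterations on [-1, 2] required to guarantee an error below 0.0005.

We need (b-a)/2^n ≤ 0.0005
(2 - (-1))/2^n ≤ 0.0005
3/2^n ≤ 0.0005
2^n ≥ 6000
n ≥ log₂(6000) = 12.55
n ≥ 13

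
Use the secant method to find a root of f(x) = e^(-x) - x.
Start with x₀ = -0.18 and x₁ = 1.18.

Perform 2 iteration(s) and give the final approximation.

f(x) = e^(-x) - x
x₀ = -0.18, x₁ = 1.18

Secant formula: x_{n+1} = x_n - f(x_n)(x_n - x_{n-1})/(f(x_n) - f(x_{n-1}))

Iteration 1:
  f(-0.180000) = 1.377217
  f(1.180000) = -0.872721
  x_2 = 1.180000 - (-0.872721)×(1.180000 - (-0.180000))/(-0.872721 - 1.377217)
       = 0.652474
Iteration 2:
  f(1.180000) = -0.872721
  f(0.652474) = -0.131718
  x_3 = 0.652474 - (-0.131718)×(0.652474 - 1.180000)/(-0.131718 - (-0.872721))
       = 0.558703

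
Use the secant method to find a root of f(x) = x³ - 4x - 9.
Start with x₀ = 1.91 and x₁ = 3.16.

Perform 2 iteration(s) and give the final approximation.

f(x) = x³ - 4x - 9
x₀ = 1.91, x₁ = 3.16

Secant formula: x_{n+1} = x_n - f(x_n)(x_n - x_{n-1})/(f(x_n) - f(x_{n-1}))

Iteration 1:
  f(1.910000) = -9.672129
  f(3.160000) = 9.914496
  x_2 = 3.160000 - 9.914496×(3.160000 - 1.910000)/(9.914496 - (-9.672129))
       = 2.527266
Iteration 2:
  f(3.160000) = 9.914496
  f(2.527266) = -2.967228
  x_3 = 2.527266 - (-2.967228)×(2.527266 - 3.160000)/(-2.967228 - 9.914496)
       = 2.673013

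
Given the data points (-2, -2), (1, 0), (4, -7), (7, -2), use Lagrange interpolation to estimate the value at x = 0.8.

Lagrange interpolation formula:
P(x) = Σ yᵢ × Lᵢ(x)
where Lᵢ(x) = Π_{j≠i} (x - xⱼ)/(xᵢ - xⱼ)

L_0(0.8) = (0.8 - 1)/(-2 - 1) × (0.8 - 4)/(-2 - 4) × (0.8 - 7)/(-2 - 7) = 0.024494
L_1(0.8) = (0.8 - (-2))/(1 - (-2)) × (0.8 - 4)/(1 - 4) × (0.8 - 7)/(1 - 7) = 1.028741
L_2(0.8) = (0.8 - (-2))/(4 - (-2)) × (0.8 - 1)/(4 - 1) × (0.8 - 7)/(4 - 7) = -0.064296
L_3(0.8) = (0.8 - (-2))/(7 - (-2)) × (0.8 - 1)/(7 - 1) × (0.8 - 4)/(7 - 4) = 0.011062

P(0.8) = (-2)×L_0(0.8) + 0×L_1(0.8) + (-7)×L_2(0.8) + (-2)×L_3(0.8)
P(0.8) = 0.378963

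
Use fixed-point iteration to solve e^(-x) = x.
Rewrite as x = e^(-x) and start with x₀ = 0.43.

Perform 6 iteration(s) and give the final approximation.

Equation: e^(-x) = x
Fixed-point form: x = e^(-x)
x₀ = 0.43

x_1 = g(0.430000) = 0.650509
x_2 = g(0.650509) = 0.521780
x_3 = g(0.521780) = 0.593463
x_4 = g(0.593463) = 0.552411
x_5 = g(0.552411) = 0.575561
x_6 = g(0.575561) = 0.562390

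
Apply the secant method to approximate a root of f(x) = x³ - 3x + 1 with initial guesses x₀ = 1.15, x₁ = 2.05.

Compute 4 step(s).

f(x) = x³ - 3x + 1
x₀ = 1.15, x₁ = 2.05

Secant formula: x_{n+1} = x_n - f(x_n)(x_n - x_{n-1})/(f(x_n) - f(x_{n-1}))

Iteration 1:
  f(1.150000) = -0.929125
  f(2.050000) = 3.465125
  x_2 = 2.050000 - 3.465125×(2.050000 - 1.150000)/(3.465125 - (-0.929125))
       = 1.340297
Iteration 2:
  f(2.050000) = 3.465125
  f(1.340297) = -0.613187
  x_3 = 1.340297 - (-0.613187)×(1.340297 - 2.050000)/(-0.613187 - 3.465125)
       = 1.447003
Iteration 3:
  f(1.340297) = -0.613187
  f(1.447003) = -0.311248
  x_4 = 1.447003 - (-0.311248)×(1.447003 - 1.340297)/(-0.311248 - (-0.613187))
       = 1.556999
Iteration 4:
  f(1.447003) = -0.311248
  f(1.556999) = 0.103553
  x_5 = 1.556999 - 0.103553×(1.556999 - 1.447003)/(0.103553 - (-0.311248))
       = 1.529539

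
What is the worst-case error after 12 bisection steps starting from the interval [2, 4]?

Bisection error bound: |error| ≤ (b-a)/2^n
|error| ≤ (4 - 2)/2^12 = 2/2^12
|error| ≤ 0.0004882812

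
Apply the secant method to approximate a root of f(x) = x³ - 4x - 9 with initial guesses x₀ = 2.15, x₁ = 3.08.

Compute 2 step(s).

f(x) = x³ - 4x - 9
x₀ = 2.15, x₁ = 3.08

Secant formula: x_{n+1} = x_n - f(x_n)(x_n - x_{n-1})/(f(x_n) - f(x_{n-1}))

Iteration 1:
  f(2.150000) = -7.661625
  f(3.080000) = 7.898112
  x_2 = 3.080000 - 7.898112×(3.080000 - 2.150000)/(7.898112 - (-7.661625))
       = 2.607933
Iteration 2:
  f(3.080000) = 7.898112
  f(2.607933) = -1.694365
  x_3 = 2.607933 - (-1.694365)×(2.607933 - 3.080000)/(-1.694365 - 7.898112)
       = 2.691316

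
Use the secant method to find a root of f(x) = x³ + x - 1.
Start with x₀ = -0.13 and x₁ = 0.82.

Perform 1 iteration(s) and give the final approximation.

f(x) = x³ + x - 1
x₀ = -0.13, x₁ = 0.82

Secant formula: x_{n+1} = x_n - f(x_n)(x_n - x_{n-1})/(f(x_n) - f(x_{n-1}))

Iteration 1:
  f(-0.130000) = -1.132197
  f(0.820000) = 0.371368
  x_2 = 0.820000 - 0.371368×(0.820000 - (-0.130000))/(0.371368 - (-1.132197))
       = 0.585358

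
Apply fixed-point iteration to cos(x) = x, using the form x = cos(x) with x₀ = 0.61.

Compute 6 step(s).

Equation: cos(x) = x
Fixed-point form: x = cos(x)
x₀ = 0.61

x_1 = g(0.610000) = 0.819648
x_2 = g(0.819648) = 0.682479
x_3 = g(0.682479) = 0.776012
x_4 = g(0.776012) = 0.713713
x_5 = g(0.713713) = 0.755937
x_6 = g(0.755937) = 0.727629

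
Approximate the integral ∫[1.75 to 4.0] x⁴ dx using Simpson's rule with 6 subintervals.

f(x) = x⁴
a = 1.75, b = 4.0, n = 6
h = (b - a)/n = 0.375000

Simpson's rule: (h/3)[f(x₀) + 4f(x₁) + 2f(x₂) + ... + f(xₙ)]

x_0 = 1.7500, f(x_0) = 9.378906, coefficient = 1
x_1 = 2.1250, f(x_1) = 20.390869, coefficient = 4
x_2 = 2.5000, f(x_2) = 39.062500, coefficient = 2
x_3 = 2.8750, f(x_3) = 68.320557, coefficient = 4
x_4 = 3.2500, f(x_4) = 111.566406, coefficient = 2
x_5 = 3.6250, f(x_5) = 172.676025, coefficient = 4
x_6 = 4.0000, f(x_6) = 256.000000, coefficient = 1

I ≈ (0.375000/3) × 1612.186523 = 201.523315
Exact value: 201.517383
Error: 0.005933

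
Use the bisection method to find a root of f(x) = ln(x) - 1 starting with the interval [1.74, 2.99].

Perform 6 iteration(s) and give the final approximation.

f(x) = ln(x) - 1
Initial interval: [1.74, 2.99]

Iteration 1:
  c_1 = (1.740000 + 2.990000)/2 = 2.365000
  f(c_1) = f(2.365000) = -0.139222
  f(a) × f(c) ≥ 0, new interval: [2.365000, 2.990000]
Iteration 2:
  c_2 = (2.365000 + 2.990000)/2 = 2.677500
  f(c_2) = f(2.677500) = -0.015116
  f(a) × f(c) ≥ 0, new interval: [2.677500, 2.990000]
Iteration 3:
  c_3 = (2.677500 + 2.990000)/2 = 2.833750
  f(c_3) = f(2.833750) = 0.041601
  f(a) × f(c) < 0, new interval: [2.677500, 2.833750]
Iteration 4:
  c_4 = (2.677500 + 2.833750)/2 = 2.755625
  f(c_4) = f(2.755625) = 0.013644
  f(a) × f(c) < 0, new interval: [2.677500, 2.755625]
Iteration 5:
  c_5 = (2.677500 + 2.755625)/2 = 2.716563
  f(c_5) = f(2.716563) = -0.000633
  f(a) × f(c) ≥ 0, new interval: [2.716563, 2.755625]
Iteration 6:
  c_6 = (2.716563 + 2.755625)/2 = 2.736094
  f(c_6) = f(2.736094) = 0.006531
  f(a) × f(c) < 0, new interval: [2.716563, 2.736094]

After 6 iteration(s), the approximation is c_6 = 2.736094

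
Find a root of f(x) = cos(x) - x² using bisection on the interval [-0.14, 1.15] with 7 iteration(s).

f(x) = cos(x) - x²
Initial interval: [-0.14, 1.15]

Iteration 1:
  c_1 = (-0.140000 + 1.150000)/2 = 0.505000
  f(c_1) = f(0.505000) = 0.620149
  f(a) × f(c) ≥ 0, new interval: [0.505000, 1.150000]
Iteration 2:
  c_2 = (0.505000 + 1.150000)/2 = 0.827500
  f(c_2) = f(0.827500) = -0.008038
  f(a) × f(c) < 0, new interval: [0.505000, 0.827500]
Iteration 3:
  c_3 = (0.505000 + 0.827500)/2 = 0.666250
  f(c_3) = f(0.666250) = 0.342256
  f(a) × f(c) ≥ 0, new interval: [0.666250, 0.827500]
Iteration 4:
  c_4 = (0.666250 + 0.827500)/2 = 0.746875
  f(c_4) = f(0.746875) = 0.175993
  f(a) × f(c) ≥ 0, new interval: [0.746875, 0.827500]
Iteration 5:
  c_5 = (0.746875 + 0.827500)/2 = 0.787187
  f(c_5) = f(0.787187) = 0.086176
  f(a) × f(c) ≥ 0, new interval: [0.787187, 0.827500]
Iteration 6:
  c_6 = (0.787187 + 0.827500)/2 = 0.807344
  f(c_6) = f(0.807344) = 0.039616
  f(a) × f(c) ≥ 0, new interval: [0.807344, 0.827500]
Iteration 7:
  c_7 = (0.807344 + 0.827500)/2 = 0.817422
  f(c_7) = f(0.817422) = 0.015925
  f(a) × f(c) ≥ 0, new interval: [0.817422, 0.827500]

After 7 iteration(s), the approximation is c_7 = 0.817422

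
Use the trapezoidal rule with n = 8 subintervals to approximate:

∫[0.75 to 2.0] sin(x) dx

f(x) = sin(x)
a = 0.75, b = 2.0, n = 8
h = (b - a)/n = 0.156250

Trapezoidal rule: (h/2)[f(x₀) + 2f(x₁) + 2f(x₂) + ... + f(xₙ)]

x_0 = 0.7500, f(x_0) = 0.681639, coefficient = 1
x_1 = 0.9062, f(x_1) = 0.787197, coefficient = 2
x_2 = 1.0625, f(x_2) = 0.873575, coefficient = 2
x_3 = 1.2188, f(x_3) = 0.938669, coefficient = 2
x_4 = 1.3750, f(x_4) = 0.980893, coefficient = 2
x_5 = 1.5312, f(x_5) = 0.999218, coefficient = 2
x_6 = 1.6875, f(x_6) = 0.993198, coefficient = 2
x_7 = 1.8438, f(x_7) = 0.962979, coefficient = 2
x_8 = 2.0000, f(x_8) = 0.909297, coefficient = 1

I ≈ (0.156250/2) × 14.662393 = 1.145499
Exact value: 1.147836
Error: 0.002336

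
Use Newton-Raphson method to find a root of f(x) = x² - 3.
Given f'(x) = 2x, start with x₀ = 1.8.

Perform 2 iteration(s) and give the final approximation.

f(x) = x² - 3
f'(x) = 2x
x₀ = 1.8

Newton-Raphson formula: x_{n+1} = x_n - f(x_n)/f'(x_n)

Iteration 1:
  f(1.800000) = 0.240000
  f'(1.800000) = 3.600000
  x_1 = 1.800000 - 0.240000/3.600000 = 1.733333
Iteration 2:
  f(1.733333) = 0.004444
  f'(1.733333) = 3.466667
  x_2 = 1.733333 - 0.004444/3.466667 = 1.732051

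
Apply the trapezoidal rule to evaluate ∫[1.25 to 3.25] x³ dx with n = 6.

f(x) = x³
a = 1.25, b = 3.25, n = 6
h = (b - a)/n = 0.333333

Trapezoidal rule: (h/2)[f(x₀) + 2f(x₁) + 2f(x₂) + ... + f(xₙ)]

x_0 = 1.2500, f(x_0) = 1.953125, coefficient = 1
x_1 = 1.5833, f(x_1) = 3.969329, coefficient = 2
x_2 = 1.9167, f(x_2) = 7.041088, coefficient = 2
x_3 = 2.2500, f(x_3) = 11.390625, coefficient = 2
x_4 = 2.5833, f(x_4) = 17.240162, coefficient = 2
x_5 = 2.9167, f(x_5) = 24.811921, coefficient = 2
x_6 = 3.2500, f(x_6) = 34.328125, coefficient = 1

I ≈ (0.333333/2) × 165.187500 = 27.531250
Exact value: 27.281250
Error: 0.250000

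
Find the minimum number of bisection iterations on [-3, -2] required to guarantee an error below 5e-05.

We need (b-a)/2^n ≤ 5e-05
(-2 - (-3))/2^n ≤ 5e-05
1/2^n ≤ 5e-05
2^n ≥ 20000
n ≥ log₂(20000) = 14.29
n ≥ 15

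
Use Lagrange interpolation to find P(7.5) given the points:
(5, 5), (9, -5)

Lagrange interpolation formula:
P(x) = Σ yᵢ × Lᵢ(x)
where Lᵢ(x) = Π_{j≠i} (x - xⱼ)/(xᵢ - xⱼ)

L_0(7.5) = (7.5 - 9)/(5 - 9) = 0.375000
L_1(7.5) = (7.5 - 5)/(9 - 5) = 0.625000

P(7.5) = 5×L_0(7.5) + (-5)×L_1(7.5)
P(7.5) = -1.250000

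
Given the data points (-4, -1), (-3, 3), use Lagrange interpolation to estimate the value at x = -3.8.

Lagrange interpolation formula:
P(x) = Σ yᵢ × Lᵢ(x)
where Lᵢ(x) = Π_{j≠i} (x - xⱼ)/(xᵢ - xⱼ)

L_0(-3.8) = (-3.8 - (-3))/(-4 - (-3)) = 0.800000
L_1(-3.8) = (-3.8 - (-4))/(-3 - (-4)) = 0.200000

P(-3.8) = (-1)×L_0(-3.8) + 3×L_1(-3.8)
P(-3.8) = -0.200000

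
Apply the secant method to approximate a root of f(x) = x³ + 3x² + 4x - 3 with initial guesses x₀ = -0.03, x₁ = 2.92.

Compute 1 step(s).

f(x) = x³ + 3x² + 4x - 3
x₀ = -0.03, x₁ = 2.92

Secant formula: x_{n+1} = x_n - f(x_n)(x_n - x_{n-1})/(f(x_n) - f(x_{n-1}))

Iteration 1:
  f(-0.030000) = -3.117327
  f(2.920000) = 59.156288
  x_2 = 2.920000 - 59.156288×(2.920000 - (-0.030000))/(59.156288 - (-3.117327))
       = 0.117673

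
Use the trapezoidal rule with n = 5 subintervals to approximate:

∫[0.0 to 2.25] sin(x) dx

f(x) = sin(x)
a = 0.0, b = 2.25, n = 5
h = (b - a)/n = 0.450000

Trapezoidal rule: (h/2)[f(x₀) + 2f(x₁) + 2f(x₂) + ... + f(xₙ)]

x_0 = 0.0000, f(x_0) = 0.000000, coefficient = 1
x_1 = 0.4500, f(x_1) = 0.434966, coefficient = 2
x_2 = 0.9000, f(x_2) = 0.783327, coefficient = 2
x_3 = 1.3500, f(x_3) = 0.975723, coefficient = 2
x_4 = 1.8000, f(x_4) = 0.973848, coefficient = 2
x_5 = 2.2500, f(x_5) = 0.778073, coefficient = 1

I ≈ (0.450000/2) × 7.113800 = 1.600605
Exact value: 1.628174
Error: 0.027569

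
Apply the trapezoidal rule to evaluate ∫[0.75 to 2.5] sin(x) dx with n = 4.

f(x) = sin(x)
a = 0.75, b = 2.5, n = 4
h = (b - a)/n = 0.437500

Trapezoidal rule: (h/2)[f(x₀) + 2f(x₁) + 2f(x₂) + ... + f(xₙ)]

x_0 = 0.7500, f(x_0) = 0.681639, coefficient = 1
x_1 = 1.1875, f(x_1) = 0.927437, coefficient = 2
x_2 = 1.6250, f(x_2) = 0.998531, coefficient = 2
x_3 = 2.0625, f(x_3) = 0.881530, coefficient = 2
x_4 = 2.5000, f(x_4) = 0.598472, coefficient = 1

I ≈ (0.437500/2) × 6.895107 = 1.508305
Exact value: 1.532832
Error: 0.024528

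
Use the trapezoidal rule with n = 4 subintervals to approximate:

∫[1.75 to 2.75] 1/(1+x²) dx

f(x) = 1/(1+x²)
a = 1.75, b = 2.75, n = 4
h = (b - a)/n = 0.250000

Trapezoidal rule: (h/2)[f(x₀) + 2f(x₁) + 2f(x₂) + ... + f(xₙ)]

x_0 = 1.7500, f(x_0) = 0.246154, coefficient = 1
x_1 = 2.0000, f(x_1) = 0.200000, coefficient = 2
x_2 = 2.2500, f(x_2) = 0.164948, coefficient = 2
x_3 = 2.5000, f(x_3) = 0.137931, coefficient = 2
x_4 = 2.7500, f(x_4) = 0.116788, coefficient = 1

I ≈ (0.250000/2) × 1.368701 = 0.171088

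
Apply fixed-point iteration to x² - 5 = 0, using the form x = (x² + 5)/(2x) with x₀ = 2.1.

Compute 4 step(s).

Equation: x² - 5 = 0
Fixed-point form: x = (x² + 5)/(2x)
x₀ = 2.1

x_1 = g(2.100000) = 2.240476
x_2 = g(2.240476) = 2.236072
x_3 = g(2.236072) = 2.236068
x_4 = g(2.236068) = 2.236068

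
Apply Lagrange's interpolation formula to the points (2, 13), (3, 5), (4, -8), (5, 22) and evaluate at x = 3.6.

Lagrange interpolation formula:
P(x) = Σ yᵢ × Lᵢ(x)
where Lᵢ(x) = Π_{j≠i} (x - xⱼ)/(xᵢ - xⱼ)

L_0(3.6) = (3.6 - 3)/(2 - 3) × (3.6 - 4)/(2 - 4) × (3.6 - 5)/(2 - 5) = -0.056000
L_1(3.6) = (3.6 - 2)/(3 - 2) × (3.6 - 4)/(3 - 4) × (3.6 - 5)/(3 - 5) = 0.448000
L_2(3.6) = (3.6 - 2)/(4 - 2) × (3.6 - 3)/(4 - 3) × (3.6 - 5)/(4 - 5) = 0.672000
L_3(3.6) = (3.6 - 2)/(5 - 2) × (3.6 - 3)/(5 - 3) × (3.6 - 4)/(5 - 4) = -0.064000

P(3.6) = 13×L_0(3.6) + 5×L_1(3.6) + (-8)×L_2(3.6) + 22×L_3(3.6)
P(3.6) = -5.272000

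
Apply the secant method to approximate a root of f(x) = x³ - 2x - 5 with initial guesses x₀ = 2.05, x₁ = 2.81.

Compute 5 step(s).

f(x) = x³ - 2x - 5
x₀ = 2.05, x₁ = 2.81

Secant formula: x_{n+1} = x_n - f(x_n)(x_n - x_{n-1})/(f(x_n) - f(x_{n-1}))

Iteration 1:
  f(2.050000) = -0.484875
  f(2.810000) = 11.568041
  x_2 = 2.810000 - 11.568041×(2.810000 - 2.050000)/(11.568041 - (-0.484875))
       = 2.080574
Iteration 2:
  f(2.810000) = 11.568041
  f(2.080574) = -0.154785
  x_3 = 2.080574 - (-0.154785)×(2.080574 - 2.810000)/(-0.154785 - 11.568041)
       = 2.090205
Iteration 3:
  f(2.080574) = -0.154785
  f(2.090205) = -0.048394
  x_4 = 2.090205 - (-0.048394)×(2.090205 - 2.080574)/(-0.048394 - (-0.154785))
       = 2.094586
Iteration 4:
  f(2.090205) = -0.048394
  f(2.094586) = 0.000385
  x_5 = 2.094586 - 0.000385×(2.094586 - 2.090205)/(0.000385 - (-0.048394))
       = 2.094551
Iteration 5:
  f(2.094586) = 0.000385
  f(2.094551) = -0.000001
  x_6 = 2.094551 - (-0.000001)×(2.094551 - 2.094586)/(-0.000001 - 0.000385)
       = 2.094551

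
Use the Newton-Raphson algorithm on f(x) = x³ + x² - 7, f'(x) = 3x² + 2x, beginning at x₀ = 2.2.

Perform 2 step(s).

f(x) = x³ + x² - 7
f'(x) = 3x² + 2x
x₀ = 2.2

Newton-Raphson formula: x_{n+1} = x_n - f(x_n)/f'(x_n)

Iteration 1:
  f(2.200000) = 8.488000
  f'(2.200000) = 18.920000
  x_1 = 2.200000 - 8.488000/18.920000 = 1.751374
Iteration 2:
  f(1.751374) = 1.439322
  f'(1.751374) = 12.704683
  x_2 = 1.751374 - 1.439322/12.704683 = 1.638084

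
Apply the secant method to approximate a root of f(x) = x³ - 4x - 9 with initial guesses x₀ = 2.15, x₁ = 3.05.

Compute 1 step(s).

f(x) = x³ - 4x - 9
x₀ = 2.15, x₁ = 3.05

Secant formula: x_{n+1} = x_n - f(x_n)(x_n - x_{n-1})/(f(x_n) - f(x_{n-1}))

Iteration 1:
  f(2.150000) = -7.661625
  f(3.050000) = 7.172625
  x_2 = 3.050000 - 7.172625×(3.050000 - 2.150000)/(7.172625 - (-7.661625))
       = 2.614834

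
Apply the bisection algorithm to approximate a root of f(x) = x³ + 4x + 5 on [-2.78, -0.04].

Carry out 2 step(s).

f(x) = x³ + 4x + 5
Initial interval: [-2.78, -0.04]

Iteration 1:
  c_1 = (-2.780000 + (-0.040000))/2 = -1.410000
  f(c_1) = f(-1.410000) = -3.443221
  f(a) × f(c) ≥ 0, new interval: [-1.410000, -0.040000]
Iteration 2:
  c_2 = (-1.410000 + (-0.040000))/2 = -0.725000
  f(c_2) = f(-0.725000) = 1.718922
  f(a) × f(c) < 0, new interval: [-1.410000, -0.725000]

After 2 iteration(s), the approximation is c_2 = -0.725000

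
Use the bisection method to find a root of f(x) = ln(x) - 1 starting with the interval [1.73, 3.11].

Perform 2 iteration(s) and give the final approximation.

f(x) = ln(x) - 1
Initial interval: [1.73, 3.11]

Iteration 1:
  c_1 = (1.730000 + 3.110000)/2 = 2.420000
  f(c_1) = f(2.420000) = -0.116232
  f(a) × f(c) ≥ 0, new interval: [2.420000, 3.110000]
Iteration 2:
  c_2 = (2.420000 + 3.110000)/2 = 2.765000
  f(c_2) = f(2.765000) = 0.017041
  f(a) × f(c) < 0, new interval: [2.420000, 2.765000]

After 2 iteration(s), the approximation is c_2 = 2.765000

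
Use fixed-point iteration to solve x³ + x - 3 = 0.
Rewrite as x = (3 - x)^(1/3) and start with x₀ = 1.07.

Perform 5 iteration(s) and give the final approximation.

Equation: x³ + x - 3 = 0
Fixed-point form: x = (3 - x)^(1/3)
x₀ = 1.07

x_1 = g(1.070000) = 1.245047
x_2 = g(1.245047) = 1.206207
x_3 = g(1.206207) = 1.215041
x_4 = g(1.215041) = 1.213043
x_5 = g(1.213043) = 1.213495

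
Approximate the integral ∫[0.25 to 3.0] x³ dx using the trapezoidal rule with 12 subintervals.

f(x) = x³
a = 0.25, b = 3.0, n = 12
h = (b - a)/n = 0.229167

Trapezoidal rule: (h/2)[f(x₀) + 2f(x₁) + 2f(x₂) + ... + f(xₙ)]

x_0 = 0.2500, f(x_0) = 0.015625, coefficient = 1
x_1 = 0.4792, f(x_1) = 0.110017, coefficient = 2
x_2 = 0.7083, f(x_2) = 0.355396, coefficient = 2
x_3 = 0.9375, f(x_3) = 0.823975, coefficient = 2
x_4 = 1.1667, f(x_4) = 1.587963, coefficient = 2
x_5 = 1.3958, f(x_5) = 2.719573, coefficient = 2
x_6 = 1.6250, f(x_6) = 4.291016, coefficient = 2
x_7 = 1.8542, f(x_7) = 6.374503, coefficient = 2
x_8 = 2.0833, f(x_8) = 9.042245, coefficient = 2
x_9 = 2.3125, f(x_9) = 12.366455, coefficient = 2
x_10 = 2.5417, f(x_10) = 16.419343, coefficient = 2
x_11 = 2.7708, f(x_11) = 21.273121, coefficient = 2
x_12 = 3.0000, f(x_12) = 27.000000, coefficient = 1

I ≈ (0.229167/2) × 177.742839 = 20.366367
Exact value: 20.249023
Error: 0.117343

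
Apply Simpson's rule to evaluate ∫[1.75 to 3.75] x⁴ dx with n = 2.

f(x) = x⁴
a = 1.75, b = 3.75, n = 2
h = (b - a)/n = 1.000000

Simpson's rule: (h/3)[f(x₀) + 4f(x₁) + 2f(x₂) + ... + f(xₙ)]

x_0 = 1.7500, f(x_0) = 9.378906, coefficient = 1
x_1 = 2.7500, f(x_1) = 57.191406, coefficient = 4
x_2 = 3.7500, f(x_2) = 197.753906, coefficient = 1

I ≈ (1.000000/3) × 435.898438 = 145.299479
Exact value: 145.032813
Error: 0.266667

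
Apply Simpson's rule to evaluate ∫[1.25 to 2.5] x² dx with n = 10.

f(x) = x²
a = 1.25, b = 2.5, n = 10
h = (b - a)/n = 0.125000

Simpson's rule: (h/3)[f(x₀) + 4f(x₁) + 2f(x₂) + ... + f(xₙ)]

x_0 = 1.2500, f(x_0) = 1.562500, coefficient = 1
x_1 = 1.3750, f(x_1) = 1.890625, coefficient = 4
x_2 = 1.5000, f(x_2) = 2.250000, coefficient = 2
x_3 = 1.6250, f(x_3) = 2.640625, coefficient = 4
x_4 = 1.7500, f(x_4) = 3.062500, coefficient = 2
x_5 = 1.8750, f(x_5) = 3.515625, coefficient = 4
x_6 = 2.0000, f(x_6) = 4.000000, coefficient = 2
x_7 = 2.1250, f(x_7) = 4.515625, coefficient = 4
x_8 = 2.2500, f(x_8) = 5.062500, coefficient = 2
x_9 = 2.3750, f(x_9) = 5.640625, coefficient = 4
x_10 = 2.5000, f(x_10) = 6.250000, coefficient = 1

I ≈ (0.125000/3) × 109.375000 = 4.557292
Exact value: 4.557292
Error: 0.000000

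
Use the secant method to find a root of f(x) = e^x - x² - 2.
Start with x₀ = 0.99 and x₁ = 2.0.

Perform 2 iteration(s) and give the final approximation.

f(x) = e^x - x² - 2
x₀ = 0.99, x₁ = 2.0

Secant formula: x_{n+1} = x_n - f(x_n)(x_n - x_{n-1})/(f(x_n) - f(x_{n-1}))

Iteration 1:
  f(0.990000) = -0.288866
  f(2.000000) = 1.389056
  x_2 = 2.000000 - 1.389056×(2.000000 - 0.990000)/(1.389056 - (-0.288866))
       = 1.163878
Iteration 2:
  f(2.000000) = 1.389056
  f(1.163878) = -0.152284
  x_3 = 1.163878 - (-0.152284)×(1.163878 - 2.000000)/(-0.152284 - 1.389056)
       = 1.246487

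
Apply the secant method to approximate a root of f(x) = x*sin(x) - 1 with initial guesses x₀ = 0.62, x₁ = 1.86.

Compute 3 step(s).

f(x) = x*sin(x) - 1
x₀ = 0.62, x₁ = 1.86

Secant formula: x_{n+1} = x_n - f(x_n)(x_n - x_{n-1})/(f(x_n) - f(x_{n-1}))

Iteration 1:
  f(0.620000) = -0.639758
  f(1.860000) = 0.782757
  x_2 = 1.860000 - 0.782757×(1.860000 - 0.620000)/(0.782757 - (-0.639758))
       = 1.177674
Iteration 2:
  f(1.860000) = 0.782757
  f(1.177674) = 0.087839
  x_3 = 1.177674 - 0.087839×(1.177674 - 1.860000)/(0.087839 - 0.782757)
       = 1.091427
Iteration 3:
  f(1.177674) = 0.087839
  f(1.091427) = -0.031591
  x_4 = 1.091427 - (-0.031591)×(1.091427 - 1.177674)/(-0.031591 - 0.087839)
       = 1.114241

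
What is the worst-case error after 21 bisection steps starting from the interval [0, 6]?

Bisection error bound: |error| ≤ (b-a)/2^n
|error| ≤ (6 - 0)/2^21 = 6/2^21
|error| ≤ 0.0000028610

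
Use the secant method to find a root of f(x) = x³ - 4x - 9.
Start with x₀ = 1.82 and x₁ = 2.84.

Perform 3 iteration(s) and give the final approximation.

f(x) = x³ - 4x - 9
x₀ = 1.82, x₁ = 2.84

Secant formula: x_{n+1} = x_n - f(x_n)(x_n - x_{n-1})/(f(x_n) - f(x_{n-1}))

Iteration 1:
  f(1.820000) = -10.251432
  f(2.840000) = 2.546304
  x_2 = 2.840000 - 2.546304×(2.840000 - 1.820000)/(2.546304 - (-10.251432))
       = 2.637056
Iteration 2:
  f(2.840000) = 2.546304
  f(2.637056) = -1.209975
  x_3 = 2.637056 - (-1.209975)×(2.637056 - 2.840000)/(-1.209975 - 2.546304)
       = 2.702428
Iteration 3:
  f(2.637056) = -1.209975
  f(2.702428) = -0.073562
  x_4 = 2.702428 - (-0.073562)×(2.702428 - 2.637056)/(-0.073562 - (-1.209975))
       = 2.706660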